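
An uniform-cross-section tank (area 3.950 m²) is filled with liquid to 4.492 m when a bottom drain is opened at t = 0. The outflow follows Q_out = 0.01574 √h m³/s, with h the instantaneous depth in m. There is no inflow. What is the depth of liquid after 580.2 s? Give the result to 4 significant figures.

0.9282 m

With no inflow, A dh/dt = −0.01574 √h.
∫ h^(−1/2) dh = −(0.01574/A) ∫ dt, giving 2√h = 2√h₀ − (0.01574/A) t.
√h = √4.492 − 0.01574·580.2/(2·3.950) = 2.11943 − 1.15599 = 0.963440.
h = 0.963440² = 0.928218 m.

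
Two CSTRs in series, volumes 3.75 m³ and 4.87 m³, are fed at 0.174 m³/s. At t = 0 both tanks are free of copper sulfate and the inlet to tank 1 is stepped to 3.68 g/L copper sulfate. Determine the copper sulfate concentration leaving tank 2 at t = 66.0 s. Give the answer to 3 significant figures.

Time constants: τᵢ = Vᵢ/Q for each well-mixed tank.
τ₁ = 3.75/0.174 = 21.552 s; τ₂ = 4.87/0.174 = 27.989 s.
Tank 1: C₁ = C_in(1 − e^(−t/τ₁)). Tank 2 (τ₁ ≠ τ₂): C₂ = C_in[1 − (τ₁ e^(−t/τ₁) − τ₂ e^(−t/τ₂))/(τ₁ − τ₂)].
At t = 66.0: e^(−t/τ₁) = 0.046775, e^(−t/τ₂) = 0.094599.
C₂ = 3.68·[1 − (21.552·0.046775 − 27.989·0.094599)/(-6.4368)] = 3.68·0.74528 = 2.7426 g/L.

2.74 g/L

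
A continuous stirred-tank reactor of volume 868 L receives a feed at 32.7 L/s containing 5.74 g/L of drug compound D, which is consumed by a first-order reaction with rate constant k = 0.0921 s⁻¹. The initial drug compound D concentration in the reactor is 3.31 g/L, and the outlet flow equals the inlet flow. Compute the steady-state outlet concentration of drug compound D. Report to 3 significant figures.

1.67 g/L

Accumulation = in − out − consumed: V dC/dt = Q C_in − Q C − k V C.
Steady state (dC/dt = 0): C_ss = Q C_in/(Q + kV) = C_in/(1 + kV/Q).
C_ss = 32.7·5.74/(32.7 + 0.0921·868) = 187.70/112.64 = 1.6663 g/L.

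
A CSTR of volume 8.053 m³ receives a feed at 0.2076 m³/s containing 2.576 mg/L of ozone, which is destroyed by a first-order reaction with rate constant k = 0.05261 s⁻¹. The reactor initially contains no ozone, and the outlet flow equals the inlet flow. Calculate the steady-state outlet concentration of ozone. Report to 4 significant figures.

0.8471 mg/L

Accumulation = in − out − consumed: V dC/dt = Q C_in − Q C − k V C.
Steady state (dC/dt = 0): C_ss = Q C_in/(Q + kV) = C_in/(1 + kV/Q).
C_ss = 0.2076·2.576/(0.2076 + 0.05261·8.053) = 0.534778/0.631268 = 0.847148 mg/L.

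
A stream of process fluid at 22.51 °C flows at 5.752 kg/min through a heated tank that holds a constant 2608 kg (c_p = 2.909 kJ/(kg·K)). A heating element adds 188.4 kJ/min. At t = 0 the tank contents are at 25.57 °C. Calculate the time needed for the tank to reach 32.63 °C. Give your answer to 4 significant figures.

894.8 min

M c_p dT/dt = ṁ c_p (T_in − T) + Q̇.
τ = M/ṁ = 453.408 min; T_ss = T_in + Q̇/(ṁ c_p) = 33.7695 °C.
T(t) = T_ss + (T₀ − T_ss) e^(−t/τ). Set T = 32.63:
e^(−t/τ) = (32.63 − 33.7695)/(25.57 − 33.7695) = 0.138970
t = −453.408 · ln(0.138970) = 894.799 min.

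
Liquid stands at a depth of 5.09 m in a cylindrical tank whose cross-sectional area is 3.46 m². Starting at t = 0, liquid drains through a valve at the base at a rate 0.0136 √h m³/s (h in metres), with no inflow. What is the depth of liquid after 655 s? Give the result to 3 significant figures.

Volume balance on the tank: A dh/dt = −0.0136 √h.
This is separable: 2 d(√h)/dt = −0.0136/A, so √h = √h₀ − (0.0136/(2A)) t.
√h = √5.09 − 0.0136·655/(2·3.46) = 2.2561 − 1.2873 = 0.96882.
h = 0.96882² = 0.93861 m.

0.939 m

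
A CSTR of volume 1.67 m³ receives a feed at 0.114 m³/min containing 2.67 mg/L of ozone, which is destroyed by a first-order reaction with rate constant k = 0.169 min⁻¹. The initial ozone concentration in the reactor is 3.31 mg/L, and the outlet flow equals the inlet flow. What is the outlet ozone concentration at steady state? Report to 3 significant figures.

Accumulation = in − out − consumed: V dC/dt = Q C_in − Q C − k V C.
Steady state (dC/dt = 0): C_ss = Q C_in/(Q + kV) = C_in/(1 + kV/Q).
C_ss = 0.114·2.67/(0.114 + 0.169·1.67) = 0.30438/0.39623 = 0.76819 mg/L.

0.768 mg/L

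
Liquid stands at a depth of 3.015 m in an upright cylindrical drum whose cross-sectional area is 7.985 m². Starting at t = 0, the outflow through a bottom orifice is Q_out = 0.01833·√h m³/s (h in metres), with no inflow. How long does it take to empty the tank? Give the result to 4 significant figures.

With no inflow, A dh/dt = −0.01833 √h.
This is separable: 2 d(√h)/dt = −0.01833/A, so √h = √h₀ − (0.01833/(2A)) t.
Set h = 0: 2√h₀ = (0.01833/A) t_empty ⇒ t_empty = 2A√h₀/0.01833.
t_empty = 2·7.985·√3.015/0.01833 = 15.9700·1.73638/0.01833 = 1512.82 s.

1513 s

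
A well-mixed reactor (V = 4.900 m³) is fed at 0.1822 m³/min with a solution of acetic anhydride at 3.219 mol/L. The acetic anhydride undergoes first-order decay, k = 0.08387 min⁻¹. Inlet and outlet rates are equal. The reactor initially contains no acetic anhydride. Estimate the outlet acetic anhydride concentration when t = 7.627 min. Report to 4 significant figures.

0.5960 mol/L

Accumulation = in − out − consumed: V dC/dt = Q C_in − Q C − k V C.
dC/dt = (Q/V) C_in − (Q/V + k) C; effective rate a = Q/V + k = 0.0371837 + 0.08387 = 0.121054 min⁻¹.
C_ss = Q C_in/(Q + kV) = 0.988770 mol/L; C(t) = C_ss + (C₀ − C_ss) e^(−a t).
C(7.627) = 0.988770 + (-0.988770)·e^(−0.121054·7.627) = 0.988770 + (-0.988770)·0.397215 = 0.596015 mol/L.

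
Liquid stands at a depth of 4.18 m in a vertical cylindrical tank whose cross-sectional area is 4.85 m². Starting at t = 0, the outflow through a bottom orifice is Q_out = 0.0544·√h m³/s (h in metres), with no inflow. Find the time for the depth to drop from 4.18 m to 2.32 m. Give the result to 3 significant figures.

93.0 s

Mass balance (ρ constant): A dh/dt = −0.0544 √h.
Separate and integrate: 2(√h − √h₀) = −(0.0544/A) t.
t = 2A(√h₀ − √h)/0.0544 = 2·4.85·(√4.18 − √2.32)/0.0544
  = 9.7000 × (2.0445 − 1.5232) / 0.0544 = 92.961 s.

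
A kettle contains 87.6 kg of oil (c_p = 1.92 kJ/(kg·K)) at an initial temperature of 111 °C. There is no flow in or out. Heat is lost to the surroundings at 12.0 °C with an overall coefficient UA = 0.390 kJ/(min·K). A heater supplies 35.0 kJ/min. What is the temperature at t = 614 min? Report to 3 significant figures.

First-law balance (no shaft work): M c_p dT/dt = −UA(T − T_amb) + Q̇.
dT/dt = (T_ss − T)/τ with T_ss = T_amb + Q̇/UA = 12.0 + 35.0/0.390 = 101.74 °C, τ = M c_p/UA = 87.6·1.92/0.390 = 431.26 min.
This is linear first-order; T(t) = T_ss + (T₀ − T_ss) e^(−t/τ).
T(614) = 101.74 + (9.2564)·0.24081 = 103.97 °C.

104 °C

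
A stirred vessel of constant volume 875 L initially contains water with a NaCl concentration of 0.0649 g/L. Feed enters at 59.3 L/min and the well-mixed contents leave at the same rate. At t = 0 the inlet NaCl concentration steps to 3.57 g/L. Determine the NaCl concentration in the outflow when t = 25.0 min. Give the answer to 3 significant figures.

2.93 g/L

Accumulation = in − out for the solute gives V dC/dt = Q(C_in − C).
Rewrite as dC/dt + C/τ = C_in/τ, τ = V/Q = 14.755 min.
This is linear first-order; C(t) = C_in + (C₀ − C_in) e^(−t/τ).
C(25.0) = 3.57 + (0.0649 − 3.57)·e^(−25.0/14.755) = 3.57 + (-3.5051)·0.18373 = 2.9260 g/L.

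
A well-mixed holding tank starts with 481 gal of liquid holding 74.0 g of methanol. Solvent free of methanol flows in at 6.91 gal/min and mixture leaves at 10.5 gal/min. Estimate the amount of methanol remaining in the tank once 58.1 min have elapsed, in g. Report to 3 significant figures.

14.0 g

Let m(t) be the amount of methanol. Volume: V(t) = V₀ + (Q_in − Q_out) t = 481 − 3.5900 t; V(58.1) = 272.42 gal.
Species balance (pure solvent in): dm/dt = −Q_out · m/V(t).
Separate: dm/m = −Q_out dt/V(t) ⇒ ln(m/m₀) = −(Q_out/(Q_in−Q_out)) ln(V/V₀).
m = m₀ (V₀/V)^(Q_out/(Q_in−Q_out)) = 74.0 × (481/272.42)^(-2.9248) = 14.031 g.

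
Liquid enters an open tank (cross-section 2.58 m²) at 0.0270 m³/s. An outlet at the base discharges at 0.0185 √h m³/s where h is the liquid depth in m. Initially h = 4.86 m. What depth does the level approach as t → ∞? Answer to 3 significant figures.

2.13 m

A dh/dt = Q_in − 0.0185 √h. Steady state requires inflow = outflow:
Q_in = 0.0185 √h_ss ⇒ √h_ss = 0.0270/0.0185 = 1.4595.
h_ss = 1.4595² = 2.1300 m. (Since h₀ = 4.86 m > h_ss, the level will fall toward this value.)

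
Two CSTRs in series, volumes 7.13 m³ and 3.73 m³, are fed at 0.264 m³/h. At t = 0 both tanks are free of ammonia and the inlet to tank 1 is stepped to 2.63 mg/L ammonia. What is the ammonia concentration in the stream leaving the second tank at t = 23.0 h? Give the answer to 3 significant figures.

Time constants: τᵢ = Vᵢ/Q for each well-mixed tank.
τ₁ = 7.13/0.264 = 27.008 h; τ₂ = 3.73/0.264 = 14.129 h.
Tank 1: C₁ = C_in(1 − e^(−t/τ₁)). Tank 2 (τ₁ ≠ τ₂): C₂ = C_in[1 − (τ₁ e^(−t/τ₁) − τ₂ e^(−t/τ₂))/(τ₁ − τ₂)].
At t = 23.0: e^(−t/τ₁) = 0.42673, e^(−t/τ₂) = 0.19634.
C₂ = 2.63·[1 − (27.008·0.42673 − 14.129·0.19634)/(12.879)] = 2.63·0.32053 = 0.84300 mg/L.

0.843 mg/L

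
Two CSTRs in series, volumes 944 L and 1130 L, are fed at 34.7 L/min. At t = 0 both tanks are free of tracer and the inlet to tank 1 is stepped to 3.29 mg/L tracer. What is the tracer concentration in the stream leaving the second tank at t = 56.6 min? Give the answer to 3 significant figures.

1.86 mg/L

Species balance on tank i: dCᵢ/dt = (Cᵢ₋₁ − Cᵢ)/τᵢ with τᵢ = Vᵢ/Q.
τ₁ = 944/34.7 = 27.205 min; τ₂ = 1130/34.7 = 32.565 min.
Tank 1: C₁ = C_in(1 − e^(−t/τ₁)). Tank 2 (τ₁ ≠ τ₂): C₂ = C_in[1 − (τ₁ e^(−t/τ₁) − τ₂ e^(−t/τ₂))/(τ₁ − τ₂)].
At t = 56.6: e^(−t/τ₁) = 0.12486, e^(−t/τ₂) = 0.17586.
C₂ = 3.29·[1 − (27.205·0.12486 − 32.565·0.17586)/(-5.3602)] = 3.29·0.56533 = 1.8599 mg/L.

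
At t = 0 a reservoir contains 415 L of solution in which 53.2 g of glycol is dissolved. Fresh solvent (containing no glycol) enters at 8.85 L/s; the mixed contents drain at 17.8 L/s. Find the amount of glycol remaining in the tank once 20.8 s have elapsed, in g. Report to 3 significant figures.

Let m(t) be the amount of glycol. Volume: V(t) = V₀ + (Q_in − Q_out) t = 415 − 8.9500 t; V(20.8) = 228.84 L.
Species balance (pure solvent in): dm/dt = −Q_out · m/V(t).
Separate: dm/m = −Q_out dt/V(t) ⇒ ln(m/m₀) = −(Q_out/(Q_in−Q_out)) ln(V/V₀).
m = m₀ (V₀/V)^(Q_out/(Q_in−Q_out)) = 53.2 × (415/228.84)^(-1.9888) = 16.284 g.

16.3 g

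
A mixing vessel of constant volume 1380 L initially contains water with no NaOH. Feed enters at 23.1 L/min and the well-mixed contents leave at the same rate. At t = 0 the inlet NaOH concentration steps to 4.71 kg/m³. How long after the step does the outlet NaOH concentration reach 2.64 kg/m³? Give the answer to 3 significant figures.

Species balance: V dC/dt = Q(C_in − C) ⇒ τ = V/Q = 59.740 min.
C(t) = C_in + (C₀ − C_in) e^(−t/τ). Set C = 2.64 and solve for t:
e^(−t/τ) = (C − C_in)/(C₀ − C_in) = (2.64 − 4.71)/(0 − 4.71) = 0.43949
t = −τ ln(…) = 59.740 × 0.82214 = 49.115 min.

49.1 min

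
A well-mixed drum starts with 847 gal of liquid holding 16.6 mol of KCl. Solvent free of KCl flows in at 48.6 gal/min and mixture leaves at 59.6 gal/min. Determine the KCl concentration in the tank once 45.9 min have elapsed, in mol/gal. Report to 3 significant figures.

Total volume: dV/dt = Q_in − Q_out = -11.000 gal/min, so V(t) = 847 − 11.000 t and V(45.9) = 342.10 gal.
Species balance (pure solvent in): dm/dt = −Q_out · m/V(t).
Separate: dm/m = −Q_out dt/V(t) ⇒ ln(m/m₀) = −(Q_out/(Q_in−Q_out)) ln(V/V₀).
m = m₀ (V₀/V)^(Q_out/(Q_in−Q_out)) = 16.6 × (847/342.10)^(-5.4182) = 0.12213 mol.
C = m/V = 0.12213/342.10 = 0.00035699 mol/gal.

0.000357 mol/gal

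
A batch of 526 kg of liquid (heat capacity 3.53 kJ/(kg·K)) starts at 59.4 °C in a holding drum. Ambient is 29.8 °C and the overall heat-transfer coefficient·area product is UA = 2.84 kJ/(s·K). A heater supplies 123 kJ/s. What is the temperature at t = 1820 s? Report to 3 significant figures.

72.3 °C

Unsteady energy balance on the tank contents: M c_p dT/dt = −UA(T − T_amb) + Q̇.
dT/dt = (T_ss − T)/τ with T_ss = T_amb + Q̇/UA = 29.8 + 123/2.84 = 73.110 °C, τ = M c_p/UA = 526·3.53/2.84 = 653.80 s.
Solution: T(t) = T_ss + (T₀ − T_ss) e^(−t/τ).
T(1820) = 73.110 + (-13.710)·0.061807 = 72.262 °C.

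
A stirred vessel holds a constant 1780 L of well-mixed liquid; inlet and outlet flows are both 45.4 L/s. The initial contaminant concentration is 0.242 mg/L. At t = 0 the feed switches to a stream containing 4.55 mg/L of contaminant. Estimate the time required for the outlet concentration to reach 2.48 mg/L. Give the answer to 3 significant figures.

Transient balance on the dissolved component: V dC/dt = Q(C_in − C), so τ = V/Q = 39.207 s.
C(t) = C_in + (C₀ − C_in) e^(−t/τ). Set C = 2.48 and solve for t:
e^(−t/τ) = (C − C_in)/(C₀ − C_in) = (2.48 − 4.55)/(0.242 − 4.55) = 0.48050
t = −τ ln(…) = 39.207 × 0.73293 = 28.736 s.

28.7 s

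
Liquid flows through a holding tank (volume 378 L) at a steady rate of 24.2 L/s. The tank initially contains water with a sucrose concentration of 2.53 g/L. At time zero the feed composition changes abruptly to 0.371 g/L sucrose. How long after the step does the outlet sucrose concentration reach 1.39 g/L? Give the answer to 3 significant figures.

Species balance: V dC/dt = Q(C_in − C) ⇒ τ = V/Q = 15.620 s.
C(t) = C_in + (C₀ − C_in) e^(−t/τ). Set C = 1.39 and solve for t:
e^(−t/τ) = (C − C_in)/(C₀ − C_in) = (1.39 − 0.371)/(2.53 − 0.371) = 0.47198
t = −τ ln(…) = 15.620 × 0.75082 = 11.728 s.

11.7 s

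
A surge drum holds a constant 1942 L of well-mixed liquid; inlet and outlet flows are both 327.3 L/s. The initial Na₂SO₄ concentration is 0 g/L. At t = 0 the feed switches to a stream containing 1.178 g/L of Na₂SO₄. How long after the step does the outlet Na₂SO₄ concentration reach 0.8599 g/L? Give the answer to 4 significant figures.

7.768 s

Mass balance on the solute (V constant): V dC/dt = Q(C_in − C), so τ = V/Q = 5.93339 s.
C(t) = C_in + (C₀ − C_in) e^(−t/τ). Set C = 0.8599 and solve for t:
e^(−t/τ) = (C − C_in)/(C₀ − C_in) = (0.8599 − 1.178)/(0 − 1.178) = 0.270034
t = −τ ln(…) = 5.93339 × 1.30921 = 7.76804 s.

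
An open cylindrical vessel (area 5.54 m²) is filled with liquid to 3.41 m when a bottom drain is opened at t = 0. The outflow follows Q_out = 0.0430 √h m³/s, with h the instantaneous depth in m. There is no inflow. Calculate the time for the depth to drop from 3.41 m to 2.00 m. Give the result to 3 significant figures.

111 s

With no inflow, A dh/dt = −0.0430 √h.
Separate and integrate: 2(√h − √h₀) = −(0.0430/A) t.
t = 2A(√h₀ − √h)/0.0430 = 2·5.54·(√3.41 − √2.00)/0.0430
  = 11.080 × (1.8466 − 1.4142) / 0.0430 = 111.42 s.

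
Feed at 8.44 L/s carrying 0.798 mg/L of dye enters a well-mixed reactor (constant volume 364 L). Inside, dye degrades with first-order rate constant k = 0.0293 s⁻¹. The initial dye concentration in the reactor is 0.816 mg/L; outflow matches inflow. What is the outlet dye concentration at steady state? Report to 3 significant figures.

V dC/dt = Q(C_in − C) − k V C.
At steady state: 0 = Q C_in − (Q + kV) C_ss, so C_ss = Q C_in/(Q + kV).
C_ss = 8.44·0.798/(8.44 + 0.0293·364) = 6.7351/19.105 = 0.35253 mg/L.

0.353 mg/L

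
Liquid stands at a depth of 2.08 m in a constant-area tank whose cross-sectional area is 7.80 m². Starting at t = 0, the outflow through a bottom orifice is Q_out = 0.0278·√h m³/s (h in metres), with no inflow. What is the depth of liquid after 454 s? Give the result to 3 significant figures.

0.401 m

Volume balance on the tank: A dh/dt = −0.0278 √h.
∫ h^(−1/2) dh = −(0.0278/A) ∫ dt, giving 2√h = 2√h₀ − (0.0278/A) t.
√h = √2.08 − 0.0278·454/(2·7.80) = 1.4422 − 0.80905 = 0.63317.
h = 0.63317² = 0.40090 m.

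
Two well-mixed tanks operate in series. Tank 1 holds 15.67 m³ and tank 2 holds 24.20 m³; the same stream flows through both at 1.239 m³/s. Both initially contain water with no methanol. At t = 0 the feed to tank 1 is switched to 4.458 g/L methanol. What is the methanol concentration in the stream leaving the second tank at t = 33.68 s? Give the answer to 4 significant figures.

2.774 g/L

Time constants: τᵢ = Vᵢ/Q for each well-mixed tank.
τ₁ = 15.67/1.239 = 12.6473 s; τ₂ = 24.20/1.239 = 19.5319 s.
Tank 1: C₁ = C_in(1 − e^(−t/τ₁)). Tank 2 (τ₁ ≠ τ₂): C₂ = C_in[1 − (τ₁ e^(−t/τ₁) − τ₂ e^(−t/τ₂))/(τ₁ − τ₂)].
At t = 33.68: e^(−t/τ₁) = 0.0697373, e^(−t/τ₂) = 0.178287.
C₂ = 4.458·[1 − (12.6473·0.0697373 − 19.5319·0.178287)/(-6.88458)] = 4.458·0.622302 = 2.77422 g/L.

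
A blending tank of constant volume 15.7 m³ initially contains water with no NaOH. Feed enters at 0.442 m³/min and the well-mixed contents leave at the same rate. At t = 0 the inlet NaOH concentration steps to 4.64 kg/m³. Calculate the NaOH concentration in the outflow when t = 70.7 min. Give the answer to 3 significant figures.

4.01 kg/m³

Mass balance on the solute (V constant): V dC/dt = Q(C_in − C).
So dC/dt = (C_in − C)/τ with τ = V/Q = 15.7/0.442 = 35.520 min.
Integrating: C(t) = C_in + (C₀ − C_in) e^(−t/τ).
C(70.7) = 4.64 + (0 − 4.64)·e^(−70.7/35.520) = 4.64 + (-4.6400)·0.13664 = 4.0060 kg/m³.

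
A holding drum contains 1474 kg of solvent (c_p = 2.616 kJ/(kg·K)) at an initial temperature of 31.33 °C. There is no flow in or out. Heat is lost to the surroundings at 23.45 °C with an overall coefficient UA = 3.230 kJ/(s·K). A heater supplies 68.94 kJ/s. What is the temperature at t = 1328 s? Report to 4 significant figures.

40.37 °C

M c_p dT/dt = −UA(T − T_amb) + Q̇.
dT/dt = (T_ss − T)/τ with T_ss = T_amb + Q̇/UA = 23.45 + 68.94/3.230 = 44.7937 °C, τ = M c_p/UA = 1474·2.616/3.230 = 1193.80 s.
Solution: T(t) = T_ss + (T₀ − T_ss) e^(−t/τ).
T(1328) = 44.7937 + (-13.4637)·0.328765 = 40.3673 °C.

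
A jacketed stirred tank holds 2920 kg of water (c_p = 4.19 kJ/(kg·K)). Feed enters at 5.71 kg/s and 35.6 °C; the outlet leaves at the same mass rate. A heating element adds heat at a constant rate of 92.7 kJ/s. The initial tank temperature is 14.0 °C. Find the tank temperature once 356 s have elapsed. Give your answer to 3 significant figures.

26.8 °C

M c_p dT/dt = ṁ c_p (T_in − T) + Q̇.
Rearrange: dT/dt = (T_ss − T)/τ with τ = M/ṁ = 511.38 s and T_ss = T_in + Q̇/(ṁ c_p) = 39.475 °C.
Integrating: T(t) = T_ss + (T₀ − T_ss) e^(−t/τ).
T(356) = 39.475 + (-25.475)·e^(−356/511.38) = 39.475 + (-25.475)·0.49850 = 26.776 °C.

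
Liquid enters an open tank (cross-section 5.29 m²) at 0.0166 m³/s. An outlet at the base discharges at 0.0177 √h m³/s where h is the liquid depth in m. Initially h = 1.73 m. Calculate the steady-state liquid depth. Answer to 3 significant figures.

0.880 m

A dh/dt = Q_in − 0.0177 √h. Steady state requires inflow = outflow:
Q_in = 0.0177 √h_ss ⇒ √h_ss = 0.0166/0.0177 = 0.93785.
h_ss = 0.93785² = 0.87957 m. (Since h₀ = 1.73 m > h_ss, the level will fall toward this value.)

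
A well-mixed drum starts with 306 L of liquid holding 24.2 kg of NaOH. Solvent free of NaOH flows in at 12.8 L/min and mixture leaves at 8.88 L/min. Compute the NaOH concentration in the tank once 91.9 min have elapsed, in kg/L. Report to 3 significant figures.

0.00623 kg/L

Let m(t) be the amount of NaOH. Volume: V(t) = V₀ + (Q_in − Q_out) t = 306 + 3.9200 t; V(91.9) = 666.25 L.
No NaOH enters, so dm/dt = −Q_out · (m/V).
Separate: dm/m = −Q_out dt/V(t) ⇒ ln(m/m₀) = −(Q_out/(Q_in−Q_out)) ln(V/V₀).
m = m₀ (V₀/V)^(Q_out/(Q_in−Q_out)) = 24.2 × (306/666.25)^(2.2653) = 4.1527 kg.
C = m/V = 4.1527/666.25 = 0.0062330 kg/L.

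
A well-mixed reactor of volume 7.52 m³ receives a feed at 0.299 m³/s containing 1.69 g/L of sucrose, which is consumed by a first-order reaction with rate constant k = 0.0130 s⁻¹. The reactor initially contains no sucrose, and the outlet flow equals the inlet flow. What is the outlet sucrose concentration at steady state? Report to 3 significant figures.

1.27 g/L

Accumulation = in − out − consumed: V dC/dt = Q C_in − Q C − k V C.
Steady state (dC/dt = 0): C_ss = Q C_in/(Q + kV) = C_in/(1 + kV/Q).
C_ss = 0.299·1.69/(0.299 + 0.0130·7.52) = 0.50531/0.39676 = 1.2736 g/L.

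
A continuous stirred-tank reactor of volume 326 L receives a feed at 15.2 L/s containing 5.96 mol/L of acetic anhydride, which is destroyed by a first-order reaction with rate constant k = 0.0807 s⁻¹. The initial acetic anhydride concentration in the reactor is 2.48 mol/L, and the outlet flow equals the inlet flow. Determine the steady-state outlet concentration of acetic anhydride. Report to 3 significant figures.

Species balance: V dC/dt = Q C_in − Q C − k V C.
Steady state (dC/dt = 0): C_ss = Q C_in/(Q + kV) = C_in/(1 + kV/Q).
C_ss = 15.2·5.96/(15.2 + 0.0807·326) = 90.592/41.508 = 2.1825 mol/L.

2.18 mol/L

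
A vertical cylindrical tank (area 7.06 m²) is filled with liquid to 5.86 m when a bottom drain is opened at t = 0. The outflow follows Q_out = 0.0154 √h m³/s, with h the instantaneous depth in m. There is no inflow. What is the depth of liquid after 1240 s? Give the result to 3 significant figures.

1.14 m

Volume balance on the tank: A dh/dt = −0.0154 √h.
Separate and integrate: 2(√h − √h₀) = −(0.0154/A) t.
√h = √5.86 − 0.0154·1240/(2·7.06) = 2.4207 − 1.3524 = 1.0683.
h = 1.0683² = 1.1413 m.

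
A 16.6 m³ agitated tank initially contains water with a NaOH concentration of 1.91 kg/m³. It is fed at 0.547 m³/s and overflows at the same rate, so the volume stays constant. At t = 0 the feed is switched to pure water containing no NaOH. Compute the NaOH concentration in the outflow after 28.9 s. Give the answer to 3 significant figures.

Unsteady species balance (constant V, well mixed): V dC/dt = Q(C_in − C).
So dC/dt = (C_in − C)/τ with τ = V/Q = 16.6/0.547 = 30.347 s.
Solution: C(t) = C_in + (C₀ − C_in) e^(−t/τ).
C(28.9) = 0 + (1.91 − 0)·e^(−28.9/30.347) = 0 + (1.9100)·0.38585 = 0.73697 kg/m³.

0.737 kg/m³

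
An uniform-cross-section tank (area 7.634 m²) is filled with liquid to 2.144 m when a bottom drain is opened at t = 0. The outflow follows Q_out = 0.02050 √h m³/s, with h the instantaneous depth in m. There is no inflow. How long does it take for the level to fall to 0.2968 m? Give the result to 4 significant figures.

Mass balance (ρ constant): A dh/dt = −0.02050 √h.
∫ h^(−1/2) dh = −(0.02050/A) ∫ dt, giving 2√h = 2√h₀ − (0.02050/A) t.
t = 2A(√h₀ − √h)/0.02050 = 2·7.634·(√2.144 − √0.2968)/0.02050
  = 15.2680 × (1.46424 − 0.544794) / 0.02050 = 684.786 s.

684.8 s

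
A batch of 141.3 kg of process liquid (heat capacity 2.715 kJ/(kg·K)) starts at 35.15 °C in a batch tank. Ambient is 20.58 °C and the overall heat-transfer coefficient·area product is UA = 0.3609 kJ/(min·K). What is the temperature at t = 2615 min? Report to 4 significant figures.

21.82 °C

Energy balance: M c_p dT/dt = −UA(T − T_amb).
dT/dt = (T_ss − T)/τ with T_ss = T_amb = 20.5800 °C, τ = M c_p/UA = 141.3·2.715/0.3609 = 1062.98 min.
Solution: T(t) = T_ss + (T₀ − T_ss) e^(−t/τ).
T(2615) = 20.5800 + (14.5700)·0.0854294 = 21.8247 °C.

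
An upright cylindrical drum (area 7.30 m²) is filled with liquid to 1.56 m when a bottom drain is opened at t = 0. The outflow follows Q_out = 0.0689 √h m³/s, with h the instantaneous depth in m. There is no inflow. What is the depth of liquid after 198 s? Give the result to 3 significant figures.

A dh/dt = −Q_out = −0.0689 √h.
This is separable: 2 d(√h)/dt = −0.0689/A, so √h = √h₀ − (0.0689/(2A)) t.
√h = √1.56 − 0.0689·198/(2·7.30) = 1.2490 − 0.93440 = 0.31460.
h = 0.31460² = 0.098975 m.

0.0990 m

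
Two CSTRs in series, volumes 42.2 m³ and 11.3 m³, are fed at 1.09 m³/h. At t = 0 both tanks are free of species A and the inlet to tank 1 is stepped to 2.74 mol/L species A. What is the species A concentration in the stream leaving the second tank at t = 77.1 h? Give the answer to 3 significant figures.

Species balance on tank i: dCᵢ/dt = (Cᵢ₋₁ − Cᵢ)/τᵢ with τᵢ = Vᵢ/Q.
τ₁ = 42.2/1.09 = 38.716 h; τ₂ = 11.3/1.09 = 10.367 h.
Tank 1: C₁ = C_in(1 − e^(−t/τ₁)). Tank 2 (τ₁ ≠ τ₂): C₂ = C_in[1 − (τ₁ e^(−t/τ₁) − τ₂ e^(−t/τ₂))/(τ₁ − τ₂)].
At t = 77.1: e^(−t/τ₁) = 0.13650, e^(−t/τ₂) = 0.00058900.
C₂ = 2.74·[1 − (38.716·0.13650 − 10.367·0.00058900)/(28.349)] = 2.74·0.81380 = 2.2298 mol/L.

2.23 mol/L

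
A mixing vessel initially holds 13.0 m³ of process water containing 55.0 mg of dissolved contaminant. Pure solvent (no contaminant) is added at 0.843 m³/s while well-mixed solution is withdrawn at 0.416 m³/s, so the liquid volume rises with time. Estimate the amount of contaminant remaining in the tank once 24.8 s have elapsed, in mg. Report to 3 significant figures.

Total volume: dV/dt = Q_in − Q_out = 0.42700 m³/s, so V(t) = 13.0 + 0.42700 t and V(24.8) = 23.590 m³.
Species balance (pure solvent in): dm/dt = −Q_out · m/V(t).
dm/m = −Q_out dt/(V₀ + 0.42700 t); integrating gives ln(m/m₀) = −(Q_out/(Q_in−Q_out)) ln(V/V₀).
m = m₀ (V₀/V)^(Q_out/(Q_in−Q_out)) = 55.0 × (13.0/23.590)^(0.97424) = 30.779 mg.

30.8 mg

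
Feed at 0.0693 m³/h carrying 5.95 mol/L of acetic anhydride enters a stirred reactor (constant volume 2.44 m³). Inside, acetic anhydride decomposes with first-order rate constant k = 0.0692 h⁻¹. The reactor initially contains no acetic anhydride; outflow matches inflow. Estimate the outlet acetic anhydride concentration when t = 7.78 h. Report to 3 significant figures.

0.921 mol/L

V dC/dt = Q(C_in − C) − k V C.
dC/dt = (Q/V) C_in − (Q/V + k) C; effective rate a = Q/V + k = 0.028402 + 0.0692 = 0.097602 h⁻¹.
C_ss = Q C_in/(Q + kV) = 1.7314 mol/L; C(t) = C_ss + (C₀ − C_ss) e^(−a t).
C(7.78) = 1.7314 + (-1.7314)·e^(−0.097602·7.78) = 1.7314 + (-1.7314)·0.46797 = 0.92116 mol/L.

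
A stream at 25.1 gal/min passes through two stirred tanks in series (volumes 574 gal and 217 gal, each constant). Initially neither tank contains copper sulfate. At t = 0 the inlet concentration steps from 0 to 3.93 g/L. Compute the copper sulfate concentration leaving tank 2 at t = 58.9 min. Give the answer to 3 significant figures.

Each tank obeys Vᵢ dCᵢ/dt = Q(Cᵢ₋₁ − Cᵢ), so τᵢ = Vᵢ/Q.
τ₁ = 574/25.1 = 22.869 min; τ₂ = 217/25.1 = 8.6454 min.
Tank 1: C₁ = C_in(1 − e^(−t/τ₁)). Tank 2 (τ₁ ≠ τ₂): C₂ = C_in[1 − (τ₁ e^(−t/τ₁) − τ₂ e^(−t/τ₂))/(τ₁ − τ₂)].
At t = 58.9: e^(−t/τ₁) = 0.076109, e^(−t/τ₂) = 0.0010995.
C₂ = 3.93·[1 − (22.869·0.076109 − 8.6454·0.0010995)/(14.223)] = 3.93·0.87830 = 3.4517 g/L.

3.45 g/L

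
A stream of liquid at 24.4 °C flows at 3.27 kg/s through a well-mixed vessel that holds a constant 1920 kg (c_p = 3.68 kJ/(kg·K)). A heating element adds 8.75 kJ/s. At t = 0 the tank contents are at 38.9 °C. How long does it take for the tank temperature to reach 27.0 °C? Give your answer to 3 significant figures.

1170 s

Energy balance: M c_p dT/dt = ṁ c_p (T_in − T) + 8.75.
τ = M/ṁ = 587.16 s; T_ss = T_in + Q̇/(ṁ c_p) = 25.127 °C.
T(t) = T_ss + (T₀ − T_ss) e^(−t/τ). Set T = 27.0:
e^(−t/τ) = (27.0 − 25.127)/(38.9 − 25.127) = 0.13598
t = −587.16 · ln(0.13598) = 1171.5 s.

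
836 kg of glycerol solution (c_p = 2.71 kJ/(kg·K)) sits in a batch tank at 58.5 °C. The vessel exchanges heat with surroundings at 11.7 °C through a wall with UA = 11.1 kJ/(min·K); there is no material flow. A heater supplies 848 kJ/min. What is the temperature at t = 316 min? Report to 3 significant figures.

Lumped-capacitance energy balance: M c_p dT/dt = UA(T_amb − T) + Q̇.
dT/dt = (T_ss − T)/τ with T_ss = T_amb + Q̇/UA = 11.7 + 848/11.1 = 88.096 °C, τ = M c_p/UA = 836·2.71/11.1 = 204.10 min.
Integrating: T(t) = T_ss + (T₀ − T_ss) e^(−t/τ).
T(316) = 88.096 + (-29.596)·0.21262 = 81.803 °C.

81.8 °C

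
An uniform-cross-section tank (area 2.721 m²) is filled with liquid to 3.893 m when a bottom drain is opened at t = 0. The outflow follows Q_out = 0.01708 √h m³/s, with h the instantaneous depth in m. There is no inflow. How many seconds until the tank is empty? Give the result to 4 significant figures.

628.7 s

With no inflow, A dh/dt = −0.01708 √h.
∫ h^(−1/2) dh = −(0.01708/A) ∫ dt, giving 2√h = 2√h₀ − (0.01708/A) t.
Tank is empty when √h = 0: t_empty = 2A√h₀/0.01708.
t_empty = 2·2.721·√3.893/0.01708 = 5.44200·1.97307/0.01708 = 628.656 s.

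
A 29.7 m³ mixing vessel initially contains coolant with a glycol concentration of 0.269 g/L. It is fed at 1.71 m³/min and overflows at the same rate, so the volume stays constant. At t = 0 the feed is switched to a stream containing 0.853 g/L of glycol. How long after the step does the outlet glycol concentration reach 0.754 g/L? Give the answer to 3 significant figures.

Species balance: V dC/dt = Q(C_in − C) ⇒ τ = V/Q = 17.368 min.
C(t) = C_in + (C₀ − C_in) e^(−t/τ). Set C = 0.754 and solve for t:
e^(−t/τ) = (C − C_in)/(C₀ − C_in) = (0.754 − 0.853)/(0.269 − 0.853) = 0.16952
t = −τ ln(…) = 17.368 × 1.7748 = 30.825 min.

30.8 min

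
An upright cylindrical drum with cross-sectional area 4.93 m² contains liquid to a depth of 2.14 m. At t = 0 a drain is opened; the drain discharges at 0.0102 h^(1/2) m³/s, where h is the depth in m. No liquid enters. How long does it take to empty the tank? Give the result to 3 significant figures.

Mass balance (ρ constant): A dh/dt = −0.0102 √h.
This is separable: 2 d(√h)/dt = −0.0102/A, so √h = √h₀ − (0.0102/(2A)) t.
Tank is empty when √h = 0: t_empty = 2A√h₀/0.0102.
t_empty = 2·4.93·√2.14/0.0102 = 9.8600·1.4629/0.0102 = 1414.1 s.

1410 s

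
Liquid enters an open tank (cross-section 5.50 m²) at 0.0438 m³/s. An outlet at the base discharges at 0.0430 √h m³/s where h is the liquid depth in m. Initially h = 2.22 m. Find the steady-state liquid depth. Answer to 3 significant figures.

1.04 m

Level balance: A dh/dt = 0.0438 − 0.0430 √h. Setting dh/dt = 0:
Q_in = 0.0430 √h_ss ⇒ √h_ss = 0.0438/0.0430 = 1.0186.
h_ss = 1.0186² = 1.0376 m. (Since h₀ = 2.22 m > h_ss, the level will fall toward this value.)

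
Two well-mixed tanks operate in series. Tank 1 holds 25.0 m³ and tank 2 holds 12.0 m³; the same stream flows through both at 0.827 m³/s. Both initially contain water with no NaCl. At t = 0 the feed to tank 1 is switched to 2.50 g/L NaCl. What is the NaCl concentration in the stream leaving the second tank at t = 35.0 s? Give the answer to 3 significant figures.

1.20 g/L

Each tank obeys Vᵢ dCᵢ/dt = Q(Cᵢ₋₁ − Cᵢ), so τᵢ = Vᵢ/Q.
τ₁ = 25.0/0.827 = 30.230 s; τ₂ = 12.0/0.827 = 14.510 s.
Tank 1: C₁ = C_in(1 − e^(−t/τ₁)). Tank 2 (τ₁ ≠ τ₂): C₂ = C_in[1 − (τ₁ e^(−t/τ₁) − τ₂ e^(−t/τ₂))/(τ₁ − τ₂)].
At t = 35.0: e^(−t/τ₁) = 0.31418, e^(−t/τ₂) = 0.089628.
C₂ = 2.50·[1 − (30.230·0.31418 − 14.510·0.089628)/(15.719)] = 2.50·0.47855 = 1.1964 g/L.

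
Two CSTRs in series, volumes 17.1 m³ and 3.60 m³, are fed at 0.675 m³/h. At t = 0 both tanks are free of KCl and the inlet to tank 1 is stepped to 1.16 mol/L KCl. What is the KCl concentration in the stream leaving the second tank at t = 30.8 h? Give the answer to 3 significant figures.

Each tank obeys Vᵢ dCᵢ/dt = Q(Cᵢ₋₁ − Cᵢ), so τᵢ = Vᵢ/Q.
τ₁ = 17.1/0.675 = 25.333 h; τ₂ = 3.60/0.675 = 5.3333 h.
Solving the cascade with C₁(0)=C₂(0)=0 gives C₂(t) = C_in[1 − (τ₁ e^(−t/τ₁) − τ₂ e^(−t/τ₂))/(τ₁ − τ₂)].
At t = 30.8: e^(−t/τ₁) = 0.29648, e^(−t/τ₂) = 0.0031042.
C₂ = 1.16·[1 − (25.333·0.29648 − 5.3333·0.0031042)/(20.000)] = 1.16·0.62529 = 0.72534 mol/L.

0.725 mol/L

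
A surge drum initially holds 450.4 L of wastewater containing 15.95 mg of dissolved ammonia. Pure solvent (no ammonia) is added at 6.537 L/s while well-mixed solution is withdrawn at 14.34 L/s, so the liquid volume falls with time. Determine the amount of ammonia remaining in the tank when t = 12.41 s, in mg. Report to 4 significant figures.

10.22 mg

Total volume: dV/dt = Q_in − Q_out = -7.80300 L/s, so V(t) = 450.4 − 7.80300 t and V(12.41) = 353.565 L.
No ammonia enters, so dm/dt = −Q_out · (m/V).
Separate: dm/m = −Q_out dt/V(t) ⇒ ln(m/m₀) = −(Q_out/(Q_in−Q_out)) ln(V/V₀).
m = m₀ (V₀/V)^(Q_out/(Q_in−Q_out)) = 15.95 × (450.4/353.565)^(-1.83775) = 10.2225 mg.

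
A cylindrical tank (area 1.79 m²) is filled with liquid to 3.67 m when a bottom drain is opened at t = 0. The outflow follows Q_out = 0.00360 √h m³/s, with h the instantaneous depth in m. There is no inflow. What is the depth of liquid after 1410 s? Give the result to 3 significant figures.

0.248 m

A dh/dt = −Q_out = −0.00360 √h.
∫ h^(−1/2) dh = −(0.00360/A) ∫ dt, giving 2√h = 2√h₀ − (0.00360/A) t.
√h = √3.67 − 0.00360·1410/(2·1.79) = 1.9157 − 1.4179 = 0.49785.
h = 0.49785² = 0.24785 m.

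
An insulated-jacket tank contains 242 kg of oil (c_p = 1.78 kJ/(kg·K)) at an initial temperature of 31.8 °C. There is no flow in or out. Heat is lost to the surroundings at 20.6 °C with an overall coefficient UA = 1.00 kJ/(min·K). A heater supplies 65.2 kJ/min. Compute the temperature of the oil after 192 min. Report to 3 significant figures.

51.2 °C

First-law balance (no shaft work): M c_p dT/dt = −UA(T − T_amb) + Q̇.
dT/dt = (T_ss − T)/τ with T_ss = T_amb + Q̇/UA = 20.6 + 65.2/1.00 = 85.800 °C, τ = M c_p/UA = 242·1.78/1.00 = 430.76 min.
This is linear first-order; T(t) = T_ss + (T₀ − T_ss) e^(−t/τ).
T(192) = 85.800 + (-54.000)·0.64036 = 51.221 °C.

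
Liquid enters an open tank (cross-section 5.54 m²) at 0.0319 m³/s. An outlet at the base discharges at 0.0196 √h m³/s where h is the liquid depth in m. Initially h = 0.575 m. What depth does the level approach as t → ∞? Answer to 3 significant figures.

2.65 m

A dh/dt = Q_in − 0.0196 √h. Steady state requires inflow = outflow:
Q_in = 0.0196 √h_ss ⇒ √h_ss = 0.0319/0.0196 = 1.6276.
h_ss = 1.6276² = 2.6489 m. (Since h₀ = 0.575 m < h_ss, the level will rise toward this value.)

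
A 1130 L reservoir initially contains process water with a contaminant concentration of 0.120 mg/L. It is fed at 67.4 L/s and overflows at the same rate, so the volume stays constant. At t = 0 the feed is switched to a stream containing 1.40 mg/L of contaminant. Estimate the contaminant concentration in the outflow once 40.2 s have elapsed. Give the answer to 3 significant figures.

1.28 mg/L

Transient balance on the dissolved component: V dC/dt = Q(C_in − C).
So dC/dt = (C_in − C)/τ with τ = V/Q = 1130/67.4 = 16.766 s.
C approaches C_in exponentially: C(t) = C_in + (C₀ − C_in) e^(−t/τ).
C(40.2) = 1.40 + (0.120 − 1.40)·e^(−40.2/16.766) = 1.40 + (-1.2800)·0.090920 = 1.2836 mg/L.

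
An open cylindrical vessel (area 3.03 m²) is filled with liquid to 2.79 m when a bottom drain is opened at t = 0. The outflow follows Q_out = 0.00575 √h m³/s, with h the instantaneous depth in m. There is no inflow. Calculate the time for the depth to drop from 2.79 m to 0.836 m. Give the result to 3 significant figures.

A dh/dt = −Q_out = −0.00575 √h.
Separate and integrate: 2(√h − √h₀) = −(0.00575/A) t.
t = 2A(√h₀ − √h)/0.00575 = 2·3.03·(√2.79 − √0.836)/0.00575
  = 6.0600 × (1.6703 − 0.91433) / 0.00575 = 796.76 s.

797 s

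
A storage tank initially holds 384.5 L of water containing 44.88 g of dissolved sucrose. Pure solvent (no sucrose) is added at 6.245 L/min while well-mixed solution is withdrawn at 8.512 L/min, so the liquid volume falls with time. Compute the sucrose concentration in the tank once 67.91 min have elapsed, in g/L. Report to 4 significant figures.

0.02853 g/L

Total volume: dV/dt = Q_in − Q_out = -2.26700 L/min, so V(t) = 384.5 − 2.26700 t and V(67.91) = 230.548 L.
Solute balance: dm/dt = 0 − Q_out C = −Q_out m/V(t).
dm/m = −Q_out dt/(V₀ − 2.26700 t); integrating gives ln(m/m₀) = −(Q_out/(Q_in−Q_out)) ln(V/V₀).
m = m₀ (V₀/V)^(Q_out/(Q_in−Q_out)) = 44.88 × (384.5/230.548)^(-3.75474) = 6.57648 g.
C = m/V = 6.57648/230.548 = 0.0285254 g/L.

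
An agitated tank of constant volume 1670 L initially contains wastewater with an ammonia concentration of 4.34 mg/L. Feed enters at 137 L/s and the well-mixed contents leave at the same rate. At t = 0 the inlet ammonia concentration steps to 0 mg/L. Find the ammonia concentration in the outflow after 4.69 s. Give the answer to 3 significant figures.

2.95 mg/L

Accumulation = in − out for the solute gives V dC/dt = Q(C_in − C).
Rewrite as dC/dt + C/τ = C_in/τ, τ = V/Q = 12.190 s.
Integrating: C(t) = C_in + (C₀ − C_in) e^(−t/τ).
C(4.69) = 0 + (4.34 − 0)·e^(−4.69/12.190) = 0 + (4.3400)·0.68062 = 2.9539 mg/L.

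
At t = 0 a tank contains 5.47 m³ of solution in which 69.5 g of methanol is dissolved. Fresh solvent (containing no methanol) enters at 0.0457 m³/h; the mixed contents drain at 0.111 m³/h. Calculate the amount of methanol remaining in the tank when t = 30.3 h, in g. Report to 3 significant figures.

32.4 g

Total volume: dV/dt = Q_in − Q_out = -0.065300 m³/h, so V(t) = 5.47 − 0.065300 t and V(30.3) = 3.4914 m³.
No methanol enters, so dm/dt = −Q_out · (m/V).
dm/m = −Q_out dt/(V₀ − 0.065300 t); integrating gives ln(m/m₀) = −(Q_out/(Q_in−Q_out)) ln(V/V₀).
m = m₀ (V₀/V)^(Q_out/(Q_in−Q_out)) = 69.5 × (5.47/3.4914)^(-1.6998) = 32.399 g.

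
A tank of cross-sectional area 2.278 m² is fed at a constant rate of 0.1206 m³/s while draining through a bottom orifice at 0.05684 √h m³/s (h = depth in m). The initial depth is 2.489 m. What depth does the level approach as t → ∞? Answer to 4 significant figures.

4.502 m

Mass balance (ρ constant): A dh/dt = Q_in − 0.05684 √h. At steady state dh/dt = 0:
Q_in = 0.05684 √h_ss ⇒ √h_ss = 0.1206/0.05684 = 2.12175.
h_ss = 2.12175² = 4.50180 m. (Since h₀ = 2.489 m < h_ss, the level will rise toward this value.)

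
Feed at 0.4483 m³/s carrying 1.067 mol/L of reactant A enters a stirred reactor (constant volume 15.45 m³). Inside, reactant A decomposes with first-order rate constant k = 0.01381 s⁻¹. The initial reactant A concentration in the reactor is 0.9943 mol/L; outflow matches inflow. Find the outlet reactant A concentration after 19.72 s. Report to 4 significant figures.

Species balance: V dC/dt = Q C_in − Q C − k V C.
dC/dt = (Q/V) C_in − (Q/V + k) C; effective rate a = Q/V + k = 0.0290162 + 0.01381 = 0.0428262 s⁻¹.
C_ss = Q C_in/(Q + kV) = 0.722928 mol/L; C(t) = C_ss + (C₀ − C_ss) e^(−a t).
C(19.72) = 0.722928 + (0.271372)·e^(−0.0428262·19.72) = 0.722928 + (0.271372)·0.429758 = 0.839553 mol/L.

0.8396 mol/L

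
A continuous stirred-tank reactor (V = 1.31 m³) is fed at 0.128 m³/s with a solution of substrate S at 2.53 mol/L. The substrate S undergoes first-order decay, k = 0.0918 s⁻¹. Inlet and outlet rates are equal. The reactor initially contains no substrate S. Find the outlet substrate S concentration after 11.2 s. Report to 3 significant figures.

1.15 mol/L

Accumulation = in − out − consumed: V dC/dt = Q C_in − Q C − k V C.
This is linear with rate a = Q/V + k = 0.18951 s⁻¹.
C_ss = Q C_in/(Q + kV) = 1.3044 mol/L; C(t) = C_ss + (C₀ − C_ss) e^(−a t).
C(11.2) = 1.3044 + (-1.3044)·e^(−0.18951·11.2) = 1.3044 + (-1.3044)·0.11973 = 1.1483 mol/L.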